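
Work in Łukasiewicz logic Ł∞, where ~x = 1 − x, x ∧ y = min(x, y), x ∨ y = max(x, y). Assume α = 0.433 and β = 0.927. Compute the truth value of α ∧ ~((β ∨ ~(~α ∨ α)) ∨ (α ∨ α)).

0.073

~α = 1 − 0.433 = 0.567
~α ∨ α = max(0.567, 0.433) = 0.567
~(~α ∨ α) = 1 − 0.567 = 0.433
β ∨ ~(~α ∨ α) = max(0.927, 0.433) = 0.927
α ∨ α = max(0.433, 0.433) = 0.433
(β ∨ ~(~α ∨ α)) ∨ (α ∨ α) = max(0.927, 0.433) = 0.927
~((β ∨ ~(~α ∨ α)) ∨ (α ∨ α)) = 1 − 0.927 = 0.073
α ∧ ~((β ∨ ~(~α ∨ α)) ∨ (α ∨ α)) = min(0.433, 0.073) = 0.073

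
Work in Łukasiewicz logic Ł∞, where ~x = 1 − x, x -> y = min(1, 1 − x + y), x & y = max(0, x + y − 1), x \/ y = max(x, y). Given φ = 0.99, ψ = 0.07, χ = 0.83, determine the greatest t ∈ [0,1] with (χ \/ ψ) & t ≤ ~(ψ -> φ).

0.17

χ \/ ψ = max(0.83, 0.07) = 0.83
So the left factor is χ \/ ψ = 0.83.
ψ -> φ = min(1, 1 − 0.07 + 0.99) = min(1, 1.92) = 1.00
~(ψ -> φ) = 1 − 1.00 = 0.00
So the right-hand bound is ~(ψ -> φ) = 0.00.
The residuum of the Łukasiewicz t-norm gives the supremum: min(1, 1 − 0.83 + 0.00).
1 − 0.83 + 0.00 = 0.17, so t = min(1, 0.17) = 0.17.
Check: 0.83 & 0.17 = max(0, 0.00) = 0.00 ≤ 0.00.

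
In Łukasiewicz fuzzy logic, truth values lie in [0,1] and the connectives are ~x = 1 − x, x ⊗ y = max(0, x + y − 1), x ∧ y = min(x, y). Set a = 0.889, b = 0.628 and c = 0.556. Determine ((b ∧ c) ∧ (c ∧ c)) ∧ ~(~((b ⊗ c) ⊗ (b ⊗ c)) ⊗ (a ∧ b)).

b ∧ c = min(0.628, 0.556) = 0.556
c ∧ c = min(0.556, 0.556) = 0.556
(b ∧ c) ∧ (c ∧ c) = min(0.556, 0.556) = 0.556
b ⊗ c = max(0, 0.628 + 0.556 − 1) = max(0, 0.184) = 0.184
(b ⊗ c) ⊗ (b ⊗ c) = max(0, 0.184 + 0.184 − 1) = max(0, -0.632) = 0.000
~((b ⊗ c) ⊗ (b ⊗ c)) = 1 − 0.000 = 1.000
a ∧ b = min(0.889, 0.628) = 0.628
~((b ⊗ c) ⊗ (b ⊗ c)) ⊗ (a ∧ b) = max(0, 1.000 + 0.628 − 1) = max(0, 0.628) = 0.628
~(~((b ⊗ c) ⊗ (b ⊗ c)) ⊗ (a ∧ b)) = 1 − 0.628 = 0.372
((b ∧ c) ∧ (c ∧ c)) ∧ ~(~((b ⊗ c) ⊗ (b ⊗ c)) ⊗ (a ∧ b)) = min(0.556, 0.372) = 0.372

0.372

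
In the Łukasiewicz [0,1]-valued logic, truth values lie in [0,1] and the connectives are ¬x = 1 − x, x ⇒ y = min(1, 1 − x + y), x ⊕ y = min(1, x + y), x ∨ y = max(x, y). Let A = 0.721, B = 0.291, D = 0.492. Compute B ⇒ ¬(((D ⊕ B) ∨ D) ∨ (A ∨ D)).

0.926

D ⊕ B = min(1, 0.492 + 0.291) = min(1, 0.783) = 0.783
(D ⊕ B) ∨ D = max(0.783, 0.492) = 0.783
A ∨ D = max(0.721, 0.492) = 0.721
((D ⊕ B) ∨ D) ∨ (A ∨ D) = max(0.783, 0.721) = 0.783
¬(((D ⊕ B) ∨ D) ∨ (A ∨ D)) = 1 − 0.783 = 0.217
B ⇒ ¬(((D ⊕ B) ∨ D) ∨ (A ∨ D)) = min(1, 1 − 0.291 + 0.217) = min(1, 0.926) = 0.926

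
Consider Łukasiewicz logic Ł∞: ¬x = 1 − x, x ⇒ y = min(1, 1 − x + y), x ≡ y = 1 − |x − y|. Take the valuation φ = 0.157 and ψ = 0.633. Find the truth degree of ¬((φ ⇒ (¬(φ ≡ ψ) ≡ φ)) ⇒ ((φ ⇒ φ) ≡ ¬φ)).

φ ≡ ψ = 1 − |0.157 − 0.633| = 1 − 0.476 = 0.524
¬(φ ≡ ψ) = 1 − 0.524 = 0.476
¬(φ ≡ ψ) ≡ φ = 1 − |0.476 − 0.157| = 1 − 0.319 = 0.681
φ ⇒ (¬(φ ≡ ψ) ≡ φ) = min(1, 1 − 0.157 + 0.681) = min(1, 1.524) = 1.000
φ ⇒ φ = min(1, 1 − 0.157 + 0.157) = min(1, 1.000) = 1.000
¬φ = 1 − 0.157 = 0.843
(φ ⇒ φ) ≡ ¬φ = 1 − |1.000 − 0.843| = 1 − 0.157 = 0.843
(φ ⇒ (¬(φ ≡ ψ) ≡ φ)) ⇒ ((φ ⇒ φ) ≡ ¬φ) = min(1, 1 − 1.000 + 0.843) = min(1, 0.843) = 0.843
¬((φ ⇒ (¬(φ ≡ ψ) ≡ φ)) ⇒ ((φ ⇒ φ) ≡ ¬φ)) = 1 − 0.843 = 0.157

0.157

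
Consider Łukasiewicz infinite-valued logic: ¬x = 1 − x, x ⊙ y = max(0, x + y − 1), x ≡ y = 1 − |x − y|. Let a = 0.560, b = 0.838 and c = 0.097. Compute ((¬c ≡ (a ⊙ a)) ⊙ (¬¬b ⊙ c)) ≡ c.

¬c = 1 − 0.097 = 0.903
a ⊙ a = max(0, 0.560 + 0.560 − 1) = max(0, 0.120) = 0.120
¬c ≡ (a ⊙ a) = 1 − |0.903 − 0.120| = 1 − 0.783 = 0.217
¬b = 1 − 0.838 = 0.162
¬¬b = 1 − 0.162 = 0.838
¬¬b ⊙ c = max(0, 0.838 + 0.097 − 1) = max(0, -0.065) = 0.000
(¬c ≡ (a ⊙ a)) ⊙ (¬¬b ⊙ c) = max(0, 0.217 + 0.000 − 1) = max(0, -0.783) = 0.000
((¬c ≡ (a ⊙ a)) ⊙ (¬¬b ⊙ c)) ≡ c = 1 − |0.000 − 0.097| = 1 − 0.097 = 0.903

0.903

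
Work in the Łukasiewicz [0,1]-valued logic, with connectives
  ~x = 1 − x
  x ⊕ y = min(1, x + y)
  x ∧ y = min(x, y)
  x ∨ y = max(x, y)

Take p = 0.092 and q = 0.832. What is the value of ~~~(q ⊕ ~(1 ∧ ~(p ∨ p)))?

0.076

p ∨ p = max(0.092, 0.092) = 0.092
~(p ∨ p) = 1 − 0.092 = 0.908
1 ∧ ~(p ∨ p) = min(1.000, 0.908) = 0.908
~(1 ∧ ~(p ∨ p)) = 1 − 0.908 = 0.092
q ⊕ ~(1 ∧ ~(p ∨ p)) = min(1, 0.832 + 0.092) = min(1, 0.924) = 0.924
~(q ⊕ ~(1 ∧ ~(p ∨ p))) = 1 − 0.924 = 0.076
~~(q ⊕ ~(1 ∧ ~(p ∨ p))) = 1 − 0.076 = 0.924
~~~(q ⊕ ~(1 ∧ ~(p ∨ p))) = 1 − 0.924 = 0.076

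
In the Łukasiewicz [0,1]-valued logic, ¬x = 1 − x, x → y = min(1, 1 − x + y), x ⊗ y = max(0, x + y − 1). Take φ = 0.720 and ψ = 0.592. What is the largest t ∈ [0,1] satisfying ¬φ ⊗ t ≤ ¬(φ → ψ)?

¬φ = 1 − 0.720 = 0.280
So the left factor is ¬φ = 0.280.
φ → ψ = min(1, 1 − 0.720 + 0.592) = min(1, 0.872) = 0.872
¬(φ → ψ) = 1 − 0.872 = 0.128
So the right-hand bound is ¬(φ → ψ) = 0.128.
The residuum of the Łukasiewicz t-norm gives the supremum: min(1, 1 − 0.280 + 0.128).
1 − 0.280 + 0.128 = 0.848, so t = min(1, 0.848) = 0.848.
Check: 0.280 ⊗ 0.848 = max(0, 0.128) = 0.128 ≤ 0.128.

0.848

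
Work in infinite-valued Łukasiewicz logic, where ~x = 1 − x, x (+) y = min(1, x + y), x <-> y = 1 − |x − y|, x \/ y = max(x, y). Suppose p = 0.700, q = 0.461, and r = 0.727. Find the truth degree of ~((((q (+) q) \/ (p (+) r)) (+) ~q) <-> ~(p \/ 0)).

q (+) q = min(1, 0.461 + 0.461) = min(1, 0.922) = 0.922
p (+) r = min(1, 0.700 + 0.727) = min(1, 1.427) = 1.000
(q (+) q) \/ (p (+) r) = max(0.922, 1.000) = 1.000
~q = 1 − 0.461 = 0.539
((q (+) q) \/ (p (+) r)) (+) ~q = min(1, 1.000 + 0.539) = min(1, 1.539) = 1.000
p \/ 0 = max(0.700, 0.000) = 0.700
~(p \/ 0) = 1 − 0.700 = 0.300
(((q (+) q) \/ (p (+) r)) (+) ~q) <-> ~(p \/ 0) = 1 − |1.000 − 0.300| = 1 − 0.700 = 0.300
~((((q (+) q) \/ (p (+) r)) (+) ~q) <-> ~(p \/ 0)) = 1 − 0.300 = 0.700

0.700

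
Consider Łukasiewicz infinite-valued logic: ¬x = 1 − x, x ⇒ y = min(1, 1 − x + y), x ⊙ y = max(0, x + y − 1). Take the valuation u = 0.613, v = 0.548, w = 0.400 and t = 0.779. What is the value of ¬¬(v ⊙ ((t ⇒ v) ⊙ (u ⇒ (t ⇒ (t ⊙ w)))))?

t ⇒ v = min(1, 1 − 0.779 + 0.548) = min(1, 0.769) = 0.769
t ⊙ w = max(0, 0.779 + 0.400 − 1) = max(0, 0.179) = 0.179
t ⇒ (t ⊙ w) = min(1, 1 − 0.779 + 0.179) = min(1, 0.400) = 0.400
u ⇒ (t ⇒ (t ⊙ w)) = min(1, 1 − 0.613 + 0.400) = min(1, 0.787) = 0.787
(t ⇒ v) ⊙ (u ⇒ (t ⇒ (t ⊙ w))) = max(0, 0.769 + 0.787 − 1) = max(0, 0.556) = 0.556
v ⊙ ((t ⇒ v) ⊙ (u ⇒ (t ⇒ (t ⊙ w)))) = max(0, 0.548 + 0.556 − 1) = max(0, 0.104) = 0.104
¬(v ⊙ ((t ⇒ v) ⊙ (u ⇒ (t ⇒ (t ⊙ w))))) = 1 − 0.104 = 0.896
¬¬(v ⊙ ((t ⇒ v) ⊙ (u ⇒ (t ⇒ (t ⊙ w))))) = 1 − 0.896 = 0.104

0.104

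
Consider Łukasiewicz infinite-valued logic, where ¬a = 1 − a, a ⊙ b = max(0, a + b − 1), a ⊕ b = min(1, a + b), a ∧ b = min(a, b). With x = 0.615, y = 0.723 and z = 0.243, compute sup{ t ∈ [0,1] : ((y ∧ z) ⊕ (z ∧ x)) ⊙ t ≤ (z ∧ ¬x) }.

y ∧ z = min(0.723, 0.243) = 0.243
z ∧ x = min(0.243, 0.615) = 0.243
(y ∧ z) ⊕ (z ∧ x) = min(1, 0.243 + 0.243) = min(1, 0.486) = 0.486
So the left factor is (y ∧ z) ⊕ (z ∧ x) = 0.486.
¬x = 1 − 0.615 = 0.385
z ∧ ¬x = min(0.243, 0.385) = 0.243
So the right-hand bound is z ∧ ¬x = 0.243.
The residuum of the Łukasiewicz t-norm gives the supremum: min(1, 1 − 0.486 + 0.243).
1 − 0.486 + 0.243 = 0.757, so t = min(1, 0.757) = 0.757.
Check: 0.486 ⊙ 0.757 = max(0, 0.243) = 0.243 ≤ 0.243.

0.757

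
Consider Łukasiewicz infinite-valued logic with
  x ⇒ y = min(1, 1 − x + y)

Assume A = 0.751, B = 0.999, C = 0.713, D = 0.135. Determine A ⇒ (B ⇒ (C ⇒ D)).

0.672

C ⇒ D = min(1, 1 − 0.713 + 0.135) = min(1, 0.422) = 0.422
B ⇒ (C ⇒ D) = min(1, 1 − 0.999 + 0.422) = min(1, 0.423) = 0.423
A ⇒ (B ⇒ (C ⇒ D)) = min(1, 1 − 0.751 + 0.423) = min(1, 0.672) = 0.672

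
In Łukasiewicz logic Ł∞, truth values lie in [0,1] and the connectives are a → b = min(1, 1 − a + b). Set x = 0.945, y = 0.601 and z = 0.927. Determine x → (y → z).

y → z = min(1, 1 − 0.601 + 0.927) = min(1, 1.326) = 1.000
x → (y → z) = min(1, 1 − 0.945 + 1.000) = min(1, 1.055) = 1.000

1.000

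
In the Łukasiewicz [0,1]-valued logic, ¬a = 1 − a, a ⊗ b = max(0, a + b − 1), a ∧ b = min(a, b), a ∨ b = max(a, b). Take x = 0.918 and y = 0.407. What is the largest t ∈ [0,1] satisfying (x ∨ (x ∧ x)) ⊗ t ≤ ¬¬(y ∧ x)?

x ∧ x = min(0.918, 0.918) = 0.918
x ∨ (x ∧ x) = max(0.918, 0.918) = 0.918
So the left factor is x ∨ (x ∧ x) = 0.918.
y ∧ x = min(0.407, 0.918) = 0.407
¬(y ∧ x) = 1 − 0.407 = 0.593
¬¬(y ∧ x) = 1 − 0.593 = 0.407
So the right-hand bound is ¬¬(y ∧ x) = 0.407.
The residuum of the Łukasiewicz t-norm gives the supremum: min(1, 1 − 0.918 + 0.407).
1 − 0.918 + 0.407 = 0.489, so t = min(1, 0.489) = 0.489.
Check: 0.918 ⊗ 0.489 = max(0, 0.407) = 0.407 ≤ 0.407.

0.489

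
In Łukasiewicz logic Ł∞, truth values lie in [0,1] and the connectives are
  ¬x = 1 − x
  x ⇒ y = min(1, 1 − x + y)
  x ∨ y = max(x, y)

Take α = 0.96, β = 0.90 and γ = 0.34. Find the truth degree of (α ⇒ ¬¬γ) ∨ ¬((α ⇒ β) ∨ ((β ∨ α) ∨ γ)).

¬γ = 1 − 0.34 = 0.66
¬¬γ = 1 − 0.66 = 0.34
α ⇒ ¬¬γ = min(1, 1 − 0.96 + 0.34) = min(1, 0.38) = 0.38
α ⇒ β = min(1, 1 − 0.96 + 0.90) = min(1, 0.94) = 0.94
β ∨ α = max(0.90, 0.96) = 0.96
(β ∨ α) ∨ γ = max(0.96, 0.34) = 0.96
(α ⇒ β) ∨ ((β ∨ α) ∨ γ) = max(0.94, 0.96) = 0.96
¬((α ⇒ β) ∨ ((β ∨ α) ∨ γ)) = 1 − 0.96 = 0.04
(α ⇒ ¬¬γ) ∨ ¬((α ⇒ β) ∨ ((β ∨ α) ∨ γ)) = max(0.38, 0.04) = 0.38

0.38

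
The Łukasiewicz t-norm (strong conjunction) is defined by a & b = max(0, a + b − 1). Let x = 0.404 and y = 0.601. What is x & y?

0.005

x & y = max(0, 0.404 + 0.601 − 1) = max(0, 0.005) = 0.005
For comparison, the Gödel (minimum) t-norm min(a, b) would give 0.404.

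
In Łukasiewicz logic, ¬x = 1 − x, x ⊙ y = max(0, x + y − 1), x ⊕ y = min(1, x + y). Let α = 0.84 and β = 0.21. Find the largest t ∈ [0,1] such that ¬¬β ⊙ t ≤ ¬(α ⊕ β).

¬β = 1 − 0.21 = 0.79
¬¬β = 1 − 0.79 = 0.21
So the left factor is ¬¬β = 0.21.
α ⊕ β = min(1, 0.84 + 0.21) = min(1, 1.05) = 1.00
¬(α ⊕ β) = 1 − 1.00 = 0.00
So the right-hand bound is ¬(α ⊕ β) = 0.00.
The residuum of the Łukasiewicz t-norm gives the supremum: min(1, 1 − 0.21 + 0.00).
1 − 0.21 + 0.00 = 0.79, so t = min(1, 0.79) = 0.79.
Check: 0.21 ⊙ 0.79 = max(0, 0.00) = 0.00 ≤ 0.00.

0.79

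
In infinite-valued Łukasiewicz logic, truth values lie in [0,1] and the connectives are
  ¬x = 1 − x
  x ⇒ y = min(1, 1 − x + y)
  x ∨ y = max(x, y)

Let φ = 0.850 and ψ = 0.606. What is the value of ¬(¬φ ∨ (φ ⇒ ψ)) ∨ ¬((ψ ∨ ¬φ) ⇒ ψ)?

¬φ = 1 − 0.850 = 0.150
φ ⇒ ψ = min(1, 1 − 0.850 + 0.606) = min(1, 0.756) = 0.756
¬φ ∨ (φ ⇒ ψ) = max(0.150, 0.756) = 0.756
¬(¬φ ∨ (φ ⇒ ψ)) = 1 − 0.756 = 0.244
ψ ∨ ¬φ = max(0.606, 0.150) = 0.606
(ψ ∨ ¬φ) ⇒ ψ = min(1, 1 − 0.606 + 0.606) = min(1, 1.000) = 1.000
¬((ψ ∨ ¬φ) ⇒ ψ) = 1 − 1.000 = 0.000
¬(¬φ ∨ (φ ⇒ ψ)) ∨ ¬((ψ ∨ ¬φ) ⇒ ψ) = max(0.244, 0.000) = 0.244

0.244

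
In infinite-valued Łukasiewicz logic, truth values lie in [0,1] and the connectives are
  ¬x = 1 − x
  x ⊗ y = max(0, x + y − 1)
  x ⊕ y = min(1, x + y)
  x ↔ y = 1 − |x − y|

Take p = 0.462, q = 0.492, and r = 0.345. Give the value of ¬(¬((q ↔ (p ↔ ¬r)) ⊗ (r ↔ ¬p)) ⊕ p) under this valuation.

¬r = 1 − 0.345 = 0.655
p ↔ ¬r = 1 − |0.462 − 0.655| = 1 − 0.193 = 0.807
q ↔ (p ↔ ¬r) = 1 − |0.492 − 0.807| = 1 − 0.315 = 0.685
¬p = 1 − 0.462 = 0.538
r ↔ ¬p = 1 − |0.345 − 0.538| = 1 − 0.193 = 0.807
(q ↔ (p ↔ ¬r)) ⊗ (r ↔ ¬p) = max(0, 0.685 + 0.807 − 1) = max(0, 0.492) = 0.492
¬((q ↔ (p ↔ ¬r)) ⊗ (r ↔ ¬p)) = 1 − 0.492 = 0.508
¬((q ↔ (p ↔ ¬r)) ⊗ (r ↔ ¬p)) ⊕ p = min(1, 0.508 + 0.462) = min(1, 0.970) = 0.970
¬(¬((q ↔ (p ↔ ¬r)) ⊗ (r ↔ ¬p)) ⊕ p) = 1 − 0.970 = 0.030

0.030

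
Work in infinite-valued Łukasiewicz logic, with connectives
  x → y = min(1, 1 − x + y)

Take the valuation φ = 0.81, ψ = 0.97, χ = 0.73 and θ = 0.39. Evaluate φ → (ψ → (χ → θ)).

χ → θ = min(1, 1 − 0.73 + 0.39) = min(1, 0.66) = 0.66
ψ → (χ → θ) = min(1, 1 − 0.97 + 0.66) = min(1, 0.69) = 0.69
φ → (ψ → (χ → θ)) = min(1, 1 − 0.81 + 0.69) = min(1, 0.88) = 0.88

0.88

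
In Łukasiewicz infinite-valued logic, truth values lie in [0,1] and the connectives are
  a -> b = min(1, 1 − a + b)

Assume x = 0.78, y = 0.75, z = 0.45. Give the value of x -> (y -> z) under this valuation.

y -> z = min(1, 1 − 0.75 + 0.45) = min(1, 0.70) = 0.70
x -> (y -> z) = min(1, 1 − 0.78 + 0.70) = min(1, 0.92) = 0.92

0.92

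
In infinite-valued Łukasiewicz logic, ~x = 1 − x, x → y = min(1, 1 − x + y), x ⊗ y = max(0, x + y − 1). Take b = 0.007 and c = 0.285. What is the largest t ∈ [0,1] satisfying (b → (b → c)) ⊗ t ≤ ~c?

0.715

b → c = min(1, 1 − 0.007 + 0.285) = min(1, 1.278) = 1.000
b → (b → c) = min(1, 1 − 0.007 + 1.000) = min(1, 1.993) = 1.000
So the left factor is b → (b → c) = 1.000.
~c = 1 − 0.285 = 0.715
So the right-hand bound is ~c = 0.715.
The residuum of the Łukasiewicz t-norm gives the supremum: min(1, 1 − 1.000 + 0.715).
1 − 1.000 + 0.715 = 0.715, so t = min(1, 0.715) = 0.715.
Check: 1.000 ⊗ 0.715 = max(0, 0.715) = 0.715 ≤ 0.715.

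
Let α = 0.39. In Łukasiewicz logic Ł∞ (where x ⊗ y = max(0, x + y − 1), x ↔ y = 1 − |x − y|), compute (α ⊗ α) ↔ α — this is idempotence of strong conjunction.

α ⊗ α = max(0, 0.39 + 0.39 − 1) = max(0, -0.22) = 0.00
(α ⊗ α) ↔ α = 1 − |0.00 − 0.39| = 1 − 0.39 = 0.61
(The value 0.61 < 1 shows this instance is not satisfied; fails in Ł∞ since a ⊗ a = max(0, 2a−1) ≠ a in general.)

0.61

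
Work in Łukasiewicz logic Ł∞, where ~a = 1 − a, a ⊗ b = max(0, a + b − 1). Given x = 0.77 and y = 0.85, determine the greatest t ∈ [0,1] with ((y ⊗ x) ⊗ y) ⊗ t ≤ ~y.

0.68

y ⊗ x = max(0, 0.85 + 0.77 − 1) = max(0, 0.62) = 0.62
(y ⊗ x) ⊗ y = max(0, 0.62 + 0.85 − 1) = max(0, 0.47) = 0.47
So the left factor is (y ⊗ x) ⊗ y = 0.47.
~y = 1 − 0.85 = 0.15
So the right-hand bound is ~y = 0.15.
The residuum of the Łukasiewicz t-norm gives the supremum: min(1, 1 − 0.47 + 0.15).
1 − 0.47 + 0.15 = 0.68, so t = min(1, 0.68) = 0.68.
Check: 0.47 ⊗ 0.68 = max(0, 0.15) = 0.15 ≤ 0.15.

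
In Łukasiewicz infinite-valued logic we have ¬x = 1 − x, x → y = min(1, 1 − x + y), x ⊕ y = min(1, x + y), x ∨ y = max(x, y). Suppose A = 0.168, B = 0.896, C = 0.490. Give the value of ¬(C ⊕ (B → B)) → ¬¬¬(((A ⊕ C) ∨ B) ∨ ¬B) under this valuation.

B → B = min(1, 1 − 0.896 + 0.896) = min(1, 1.000) = 1.000
C ⊕ (B → B) = min(1, 0.490 + 1.000) = min(1, 1.490) = 1.000
¬(C ⊕ (B → B)) = 1 − 1.000 = 0.000
A ⊕ C = min(1, 0.168 + 0.490) = min(1, 0.658) = 0.658
(A ⊕ C) ∨ B = max(0.658, 0.896) = 0.896
¬B = 1 − 0.896 = 0.104
((A ⊕ C) ∨ B) ∨ ¬B = max(0.896, 0.104) = 0.896
¬(((A ⊕ C) ∨ B) ∨ ¬B) = 1 − 0.896 = 0.104
¬¬(((A ⊕ C) ∨ B) ∨ ¬B) = 1 − 0.104 = 0.896
¬¬¬(((A ⊕ C) ∨ B) ∨ ¬B) = 1 − 0.896 = 0.104
¬(C ⊕ (B → B)) → ¬¬¬(((A ⊕ C) ∨ B) ∨ ¬B) = min(1, 1 − 0.000 + 0.104) = min(1, 1.104) = 1.000

1.000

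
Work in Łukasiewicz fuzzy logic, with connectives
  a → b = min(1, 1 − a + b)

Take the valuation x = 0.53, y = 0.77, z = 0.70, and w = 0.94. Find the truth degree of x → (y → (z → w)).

1.00

z → w = min(1, 1 − 0.70 + 0.94) = min(1, 1.24) = 1.00
y → (z → w) = min(1, 1 − 0.77 + 1.00) = min(1, 1.23) = 1.00
x → (y → (z → w)) = min(1, 1 − 0.53 + 1.00) = min(1, 1.47) = 1.00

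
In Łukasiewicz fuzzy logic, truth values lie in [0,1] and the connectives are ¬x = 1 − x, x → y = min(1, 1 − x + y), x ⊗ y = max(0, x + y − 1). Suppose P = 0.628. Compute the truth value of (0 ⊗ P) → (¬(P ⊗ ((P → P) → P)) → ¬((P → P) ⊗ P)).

0 ⊗ P = max(0, 0.000 + 0.628 − 1) = max(0, -0.372) = 0.000
P → P = min(1, 1 − 0.628 + 0.628) = min(1, 1.000) = 1.000
(P → P) → P = min(1, 1 − 1.000 + 0.628) = min(1, 0.628) = 0.628
P ⊗ ((P → P) → P) = max(0, 0.628 + 0.628 − 1) = max(0, 0.256) = 0.256
¬(P ⊗ ((P → P) → P)) = 1 − 0.256 = 0.744
(P → P) ⊗ P = max(0, 1.000 + 0.628 − 1) = max(0, 0.628) = 0.628
¬((P → P) ⊗ P) = 1 − 0.628 = 0.372
¬(P ⊗ ((P → P) → P)) → ¬((P → P) ⊗ P) = min(1, 1 − 0.744 + 0.372) = min(1, 0.628) = 0.628
(0 ⊗ P) → (¬(P ⊗ ((P → P) → P)) → ¬((P → P) ⊗ P)) = min(1, 1 − 0.000 + 0.628) = min(1, 1.628) = 1.000

1.000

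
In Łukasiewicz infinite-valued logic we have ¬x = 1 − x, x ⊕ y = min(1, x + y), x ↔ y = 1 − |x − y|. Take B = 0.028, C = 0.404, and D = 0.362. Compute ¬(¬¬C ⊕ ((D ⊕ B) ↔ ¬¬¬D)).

¬C = 1 − 0.404 = 0.596
¬¬C = 1 − 0.596 = 0.404
D ⊕ B = min(1, 0.362 + 0.028) = min(1, 0.390) = 0.390
¬D = 1 − 0.362 = 0.638
¬¬D = 1 − 0.638 = 0.362
¬¬¬D = 1 − 0.362 = 0.638
(D ⊕ B) ↔ ¬¬¬D = 1 − |0.390 − 0.638| = 1 − 0.248 = 0.752
¬¬C ⊕ ((D ⊕ B) ↔ ¬¬¬D) = min(1, 0.404 + 0.752) = min(1, 1.156) = 1.000
¬(¬¬C ⊕ ((D ⊕ B) ↔ ¬¬¬D)) = 1 − 1.000 = 0.000

0.000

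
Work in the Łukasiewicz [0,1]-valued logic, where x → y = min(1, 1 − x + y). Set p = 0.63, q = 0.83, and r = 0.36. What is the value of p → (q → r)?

q → r = min(1, 1 − 0.83 + 0.36) = min(1, 0.53) = 0.53
p → (q → r) = min(1, 1 − 0.63 + 0.53) = min(1, 0.90) = 0.90

0.90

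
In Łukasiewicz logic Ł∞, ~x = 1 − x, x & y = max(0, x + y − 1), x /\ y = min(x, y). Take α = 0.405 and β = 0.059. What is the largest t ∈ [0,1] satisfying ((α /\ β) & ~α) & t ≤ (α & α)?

1.000

α /\ β = min(0.405, 0.059) = 0.059
~α = 1 − 0.405 = 0.595
(α /\ β) & ~α = max(0, 0.059 + 0.595 − 1) = max(0, -0.346) = 0.000
So the left factor is (α /\ β) & ~α = 0.000.
α & α = max(0, 0.405 + 0.405 − 1) = max(0, -0.190) = 0.000
So the right-hand bound is α & α = 0.000.
The residuum of the Łukasiewicz t-norm gives the supremum: min(1, 1 − 0.000 + 0.000).
1 − 0.000 + 0.000 = 1.000, so t = min(1, 1.000) = 1.000.
Check: 0.000 & 1.000 = max(0, 0.000) = 0.000 ≤ 0.000.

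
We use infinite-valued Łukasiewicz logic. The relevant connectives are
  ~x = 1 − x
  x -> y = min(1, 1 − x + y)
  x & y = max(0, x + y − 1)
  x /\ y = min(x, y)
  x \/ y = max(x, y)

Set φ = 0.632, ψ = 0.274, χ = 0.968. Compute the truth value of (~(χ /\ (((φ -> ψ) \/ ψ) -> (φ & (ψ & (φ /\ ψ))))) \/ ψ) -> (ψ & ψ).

φ -> ψ = min(1, 1 − 0.632 + 0.274) = min(1, 0.642) = 0.642
(φ -> ψ) \/ ψ = max(0.642, 0.274) = 0.642
φ /\ ψ = min(0.632, 0.274) = 0.274
ψ & (φ /\ ψ) = max(0, 0.274 + 0.274 − 1) = max(0, -0.452) = 0.000
φ & (ψ & (φ /\ ψ)) = max(0, 0.632 + 0.000 − 1) = max(0, -0.368) = 0.000
((φ -> ψ) \/ ψ) -> (φ & (ψ & (φ /\ ψ))) = min(1, 1 − 0.642 + 0.000) = min(1, 0.358) = 0.358
χ /\ (((φ -> ψ) \/ ψ) -> (φ & (ψ & (φ /\ ψ)))) = min(0.968, 0.358) = 0.358
~(χ /\ (((φ -> ψ) \/ ψ) -> (φ & (ψ & (φ /\ ψ))))) = 1 − 0.358 = 0.642
~(χ /\ (((φ -> ψ) \/ ψ) -> (φ & (ψ & (φ /\ ψ))))) \/ ψ = max(0.642, 0.274) = 0.642
ψ & ψ = max(0, 0.274 + 0.274 − 1) = max(0, -0.452) = 0.000
(~(χ /\ (((φ -> ψ) \/ ψ) -> (φ & (ψ & (φ /\ ψ))))) \/ ψ) -> (ψ & ψ) = min(1, 1 − 0.642 + 0.000) = min(1, 0.358) = 0.358

0.358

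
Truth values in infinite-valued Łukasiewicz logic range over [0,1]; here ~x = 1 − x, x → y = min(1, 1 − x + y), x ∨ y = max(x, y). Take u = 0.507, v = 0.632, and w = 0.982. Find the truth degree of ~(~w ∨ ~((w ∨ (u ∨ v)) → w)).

~w = 1 − 0.982 = 0.018
u ∨ v = max(0.507, 0.632) = 0.632
w ∨ (u ∨ v) = max(0.982, 0.632) = 0.982
(w ∨ (u ∨ v)) → w = min(1, 1 − 0.982 + 0.982) = min(1, 1.000) = 1.000
~((w ∨ (u ∨ v)) → w) = 1 − 1.000 = 0.000
~w ∨ ~((w ∨ (u ∨ v)) → w) = max(0.018, 0.000) = 0.018
~(~w ∨ ~((w ∨ (u ∨ v)) → w)) = 1 − 0.018 = 0.982

0.982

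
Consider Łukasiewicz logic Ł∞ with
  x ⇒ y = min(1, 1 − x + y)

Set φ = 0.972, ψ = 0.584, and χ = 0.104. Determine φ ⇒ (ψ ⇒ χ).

ψ ⇒ χ = min(1, 1 − 0.584 + 0.104) = min(1, 0.520) = 0.520
φ ⇒ (ψ ⇒ χ) = min(1, 1 − 0.972 + 0.520) = min(1, 0.548) = 0.548

0.548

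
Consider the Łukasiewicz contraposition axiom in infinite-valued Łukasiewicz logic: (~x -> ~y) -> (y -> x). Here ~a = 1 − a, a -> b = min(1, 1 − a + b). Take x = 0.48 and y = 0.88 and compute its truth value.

~x = 1 − 0.48 = 0.52
~y = 1 − 0.88 = 0.12
~x -> ~y = min(1, 1 − 0.52 + 0.12) = min(1, 0.60) = 0.60
y -> x = min(1, 1 − 0.88 + 0.48) = min(1, 0.60) = 0.60
(~x -> ~y) -> (y -> x) = min(1, 1 − 0.60 + 0.60) = min(1, 1.00) = 1.00
(As expected: an axiom of Ł∞, always 1.)

1.00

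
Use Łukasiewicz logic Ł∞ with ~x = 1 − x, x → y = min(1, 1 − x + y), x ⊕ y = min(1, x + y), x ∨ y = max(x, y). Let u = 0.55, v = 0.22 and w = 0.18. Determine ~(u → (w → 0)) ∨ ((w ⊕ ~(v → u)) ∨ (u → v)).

0.67

w → 0 = min(1, 1 − 0.18 + 0.00) = min(1, 0.82) = 0.82
u → (w → 0) = min(1, 1 − 0.55 + 0.82) = min(1, 1.27) = 1.00
~(u → (w → 0)) = 1 − 1.00 = 0.00
v → u = min(1, 1 − 0.22 + 0.55) = min(1, 1.33) = 1.00
~(v → u) = 1 − 1.00 = 0.00
w ⊕ ~(v → u) = min(1, 0.18 + 0.00) = min(1, 0.18) = 0.18
u → v = min(1, 1 − 0.55 + 0.22) = min(1, 0.67) = 0.67
(w ⊕ ~(v → u)) ∨ (u → v) = max(0.18, 0.67) = 0.67
~(u → (w → 0)) ∨ ((w ⊕ ~(v → u)) ∨ (u → v)) = max(0.00, 0.67) = 0.67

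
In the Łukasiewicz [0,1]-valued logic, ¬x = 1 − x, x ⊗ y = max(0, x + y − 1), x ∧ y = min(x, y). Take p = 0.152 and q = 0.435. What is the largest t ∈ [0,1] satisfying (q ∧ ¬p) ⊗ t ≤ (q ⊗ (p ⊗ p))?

¬p = 1 − 0.152 = 0.848
q ∧ ¬p = min(0.435, 0.848) = 0.435
So the left factor is q ∧ ¬p = 0.435.
p ⊗ p = max(0, 0.152 + 0.152 − 1) = max(0, -0.696) = 0.000
q ⊗ (p ⊗ p) = max(0, 0.435 + 0.000 − 1) = max(0, -0.565) = 0.000
So the right-hand bound is q ⊗ (p ⊗ p) = 0.000.
The residuum of the Łukasiewicz t-norm gives the supremum: min(1, 1 − 0.435 + 0.000).
1 − 0.435 + 0.000 = 0.565, so t = min(1, 0.565) = 0.565.
Check: 0.435 ⊗ 0.565 = max(0, 0.000) = 0.000 ≤ 0.000.

0.565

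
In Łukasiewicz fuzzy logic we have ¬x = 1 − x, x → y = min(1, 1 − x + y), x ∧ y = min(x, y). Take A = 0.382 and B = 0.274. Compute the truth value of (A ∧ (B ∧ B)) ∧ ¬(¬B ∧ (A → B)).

0.274

B ∧ B = min(0.274, 0.274) = 0.274
A ∧ (B ∧ B) = min(0.382, 0.274) = 0.274
¬B = 1 − 0.274 = 0.726
A → B = min(1, 1 − 0.382 + 0.274) = min(1, 0.892) = 0.892
¬B ∧ (A → B) = min(0.726, 0.892) = 0.726
¬(¬B ∧ (A → B)) = 1 − 0.726 = 0.274
(A ∧ (B ∧ B)) ∧ ¬(¬B ∧ (A → B)) = min(0.274, 0.274) = 0.274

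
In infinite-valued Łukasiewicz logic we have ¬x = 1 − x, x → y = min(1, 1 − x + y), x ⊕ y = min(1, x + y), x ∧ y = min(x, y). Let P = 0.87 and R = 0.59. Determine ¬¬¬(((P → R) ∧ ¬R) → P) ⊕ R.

0.59

P → R = min(1, 1 − 0.87 + 0.59) = min(1, 0.72) = 0.72
¬R = 1 − 0.59 = 0.41
(P → R) ∧ ¬R = min(0.72, 0.41) = 0.41
((P → R) ∧ ¬R) → P = min(1, 1 − 0.41 + 0.87) = min(1, 1.46) = 1.00
¬(((P → R) ∧ ¬R) → P) = 1 − 1.00 = 0.00
¬¬(((P → R) ∧ ¬R) → P) = 1 − 0.00 = 1.00
¬¬¬(((P → R) ∧ ¬R) → P) = 1 − 1.00 = 0.00
¬¬¬(((P → R) ∧ ¬R) → P) ⊕ R = min(1, 0.00 + 0.59) = min(1, 0.59) = 0.59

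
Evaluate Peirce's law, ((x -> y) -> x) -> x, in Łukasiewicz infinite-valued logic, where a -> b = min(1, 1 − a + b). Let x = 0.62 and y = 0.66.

1.00

x -> y = min(1, 1 − 0.62 + 0.66) = min(1, 1.04) = 1.00
(x -> y) -> x = min(1, 1 − 1.00 + 0.62) = min(1, 0.62) = 0.62
((x -> y) -> x) -> x = min(1, 1 − 0.62 + 0.62) = min(1, 1.00) = 1.00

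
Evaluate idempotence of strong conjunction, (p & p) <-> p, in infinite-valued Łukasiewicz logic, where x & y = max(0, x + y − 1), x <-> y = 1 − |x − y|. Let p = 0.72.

p & p = max(0, 0.72 + 0.72 − 1) = max(0, 0.44) = 0.44
(p & p) <-> p = 1 − |0.44 − 0.72| = 1 − 0.28 = 0.72
(The value 0.72 < 1 shows this instance is not satisfied; fails in Ł∞ since a ⊗ a = max(0, 2a−1) ≠ a in general.)

0.72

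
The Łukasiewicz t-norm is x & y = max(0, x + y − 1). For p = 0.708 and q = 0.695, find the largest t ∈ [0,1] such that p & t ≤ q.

0.987

The residuum of the Łukasiewicz t-norm gives the supremum: min(1, 1 − 0.708 + 0.695).
1 − 0.708 + 0.695 = 0.987, so t = min(1, 0.987) = 0.987.
Check: 0.708 & 0.987 = max(0, 0.695) = 0.695 ≤ 0.695.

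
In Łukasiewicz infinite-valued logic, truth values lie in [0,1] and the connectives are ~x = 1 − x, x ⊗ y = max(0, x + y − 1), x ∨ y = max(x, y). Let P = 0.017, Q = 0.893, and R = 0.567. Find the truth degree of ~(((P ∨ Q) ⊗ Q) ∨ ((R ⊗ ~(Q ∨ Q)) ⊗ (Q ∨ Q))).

0.214

P ∨ Q = max(0.017, 0.893) = 0.893
(P ∨ Q) ⊗ Q = max(0, 0.893 + 0.893 − 1) = max(0, 0.786) = 0.786
Q ∨ Q = max(0.893, 0.893) = 0.893
~(Q ∨ Q) = 1 − 0.893 = 0.107
R ⊗ ~(Q ∨ Q) = max(0, 0.567 + 0.107 − 1) = max(0, -0.326) = 0.000
(R ⊗ ~(Q ∨ Q)) ⊗ (Q ∨ Q) = max(0, 0.000 + 0.893 − 1) = max(0, -0.107) = 0.000
((P ∨ Q) ⊗ Q) ∨ ((R ⊗ ~(Q ∨ Q)) ⊗ (Q ∨ Q)) = max(0.786, 0.000) = 0.786
~(((P ∨ Q) ⊗ Q) ∨ ((R ⊗ ~(Q ∨ Q)) ⊗ (Q ∨ Q))) = 1 − 0.786 = 0.214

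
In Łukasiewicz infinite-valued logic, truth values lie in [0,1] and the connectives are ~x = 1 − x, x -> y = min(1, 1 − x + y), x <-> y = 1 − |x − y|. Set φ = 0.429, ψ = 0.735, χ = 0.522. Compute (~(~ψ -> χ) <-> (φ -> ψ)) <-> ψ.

0.265

~ψ = 1 − 0.735 = 0.265
~ψ -> χ = min(1, 1 − 0.265 + 0.522) = min(1, 1.257) = 1.000
~(~ψ -> χ) = 1 − 1.000 = 0.000
φ -> ψ = min(1, 1 − 0.429 + 0.735) = min(1, 1.306) = 1.000
~(~ψ -> χ) <-> (φ -> ψ) = 1 − |0.000 − 1.000| = 1 − 1.000 = 0.000
(~(~ψ -> χ) <-> (φ -> ψ)) <-> ψ = 1 − |0.000 − 0.735| = 1 − 0.735 = 0.265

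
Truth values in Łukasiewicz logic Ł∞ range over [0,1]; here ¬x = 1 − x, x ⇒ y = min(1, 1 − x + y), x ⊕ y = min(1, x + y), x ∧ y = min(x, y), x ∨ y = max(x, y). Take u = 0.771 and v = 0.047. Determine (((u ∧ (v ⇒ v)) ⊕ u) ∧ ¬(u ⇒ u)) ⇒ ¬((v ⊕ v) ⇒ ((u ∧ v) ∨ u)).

1.000

v ⇒ v = min(1, 1 − 0.047 + 0.047) = min(1, 1.000) = 1.000
u ∧ (v ⇒ v) = min(0.771, 1.000) = 0.771
(u ∧ (v ⇒ v)) ⊕ u = min(1, 0.771 + 0.771) = min(1, 1.542) = 1.000
u ⇒ u = min(1, 1 − 0.771 + 0.771) = min(1, 1.000) = 1.000
¬(u ⇒ u) = 1 − 1.000 = 0.000
((u ∧ (v ⇒ v)) ⊕ u) ∧ ¬(u ⇒ u) = min(1.000, 0.000) = 0.000
v ⊕ v = min(1, 0.047 + 0.047) = min(1, 0.094) = 0.094
u ∧ v = min(0.771, 0.047) = 0.047
(u ∧ v) ∨ u = max(0.047, 0.771) = 0.771
(v ⊕ v) ⇒ ((u ∧ v) ∨ u) = min(1, 1 − 0.094 + 0.771) = min(1, 1.677) = 1.000
¬((v ⊕ v) ⇒ ((u ∧ v) ∨ u)) = 1 − 1.000 = 0.000
(((u ∧ (v ⇒ v)) ⊕ u) ∧ ¬(u ⇒ u)) ⇒ ¬((v ⊕ v) ⇒ ((u ∧ v) ∨ u)) = min(1, 1 − 0.000 + 0.000) = min(1, 1.000) = 1.000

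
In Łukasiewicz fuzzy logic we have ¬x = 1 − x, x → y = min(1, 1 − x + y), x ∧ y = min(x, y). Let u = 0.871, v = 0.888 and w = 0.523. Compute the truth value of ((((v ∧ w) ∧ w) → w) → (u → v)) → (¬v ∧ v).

v ∧ w = min(0.888, 0.523) = 0.523
(v ∧ w) ∧ w = min(0.523, 0.523) = 0.523
((v ∧ w) ∧ w) → w = min(1, 1 − 0.523 + 0.523) = min(1, 1.000) = 1.000
u → v = min(1, 1 − 0.871 + 0.888) = min(1, 1.017) = 1.000
(((v ∧ w) ∧ w) → w) → (u → v) = min(1, 1 − 1.000 + 1.000) = min(1, 1.000) = 1.000
¬v = 1 − 0.888 = 0.112
¬v ∧ v = min(0.112, 0.888) = 0.112
((((v ∧ w) ∧ w) → w) → (u → v)) → (¬v ∧ v) = min(1, 1 − 1.000 + 0.112) = min(1, 0.112) = 0.112

0.112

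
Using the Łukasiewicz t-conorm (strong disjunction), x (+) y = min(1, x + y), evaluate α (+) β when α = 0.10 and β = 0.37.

0.47

α (+) β = min(1, 0.10 + 0.37) = min(1, 0.47) = 0.47
For comparison, the Gödel t-conorm max(x, y) would give 0.37.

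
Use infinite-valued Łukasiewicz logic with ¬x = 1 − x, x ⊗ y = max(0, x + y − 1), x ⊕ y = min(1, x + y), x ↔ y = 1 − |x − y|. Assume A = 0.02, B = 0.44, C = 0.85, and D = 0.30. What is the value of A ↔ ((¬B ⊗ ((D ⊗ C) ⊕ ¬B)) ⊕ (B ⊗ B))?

¬B = 1 − 0.44 = 0.56
D ⊗ C = max(0, 0.30 + 0.85 − 1) = max(0, 0.15) = 0.15
(D ⊗ C) ⊕ ¬B = min(1, 0.15 + 0.56) = min(1, 0.71) = 0.71
¬B ⊗ ((D ⊗ C) ⊕ ¬B) = max(0, 0.56 + 0.71 − 1) = max(0, 0.27) = 0.27
B ⊗ B = max(0, 0.44 + 0.44 − 1) = max(0, -0.12) = 0.00
(¬B ⊗ ((D ⊗ C) ⊕ ¬B)) ⊕ (B ⊗ B) = min(1, 0.27 + 0.00) = min(1, 0.27) = 0.27
A ↔ ((¬B ⊗ ((D ⊗ C) ⊕ ¬B)) ⊕ (B ⊗ B)) = 1 − |0.02 − 0.27| = 1 − 0.25 = 0.75

0.75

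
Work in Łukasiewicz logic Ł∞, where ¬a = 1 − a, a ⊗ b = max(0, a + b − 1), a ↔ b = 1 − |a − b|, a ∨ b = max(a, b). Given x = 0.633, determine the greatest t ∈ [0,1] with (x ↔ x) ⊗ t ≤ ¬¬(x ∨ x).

x ↔ x = 1 − |0.633 − 0.633| = 1 − 0.000 = 1.000
So the left factor is x ↔ x = 1.000.
x ∨ x = max(0.633, 0.633) = 0.633
¬(x ∨ x) = 1 − 0.633 = 0.367
¬¬(x ∨ x) = 1 − 0.367 = 0.633
So the right-hand bound is ¬¬(x ∨ x) = 0.633.
The residuum of the Łukasiewicz t-norm gives the supremum: min(1, 1 − 1.000 + 0.633).
1 − 1.000 + 0.633 = 0.633, so t = min(1, 0.633) = 0.633.
Check: 1.000 ⊗ 0.633 = max(0, 0.633) = 0.633 ≤ 0.633.

0.633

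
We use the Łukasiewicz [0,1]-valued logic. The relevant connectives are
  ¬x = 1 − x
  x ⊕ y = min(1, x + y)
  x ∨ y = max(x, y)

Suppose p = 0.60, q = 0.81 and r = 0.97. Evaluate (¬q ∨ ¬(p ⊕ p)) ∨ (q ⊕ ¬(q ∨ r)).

0.84

¬q = 1 − 0.81 = 0.19
p ⊕ p = min(1, 0.60 + 0.60) = min(1, 1.20) = 1.00
¬(p ⊕ p) = 1 − 1.00 = 0.00
¬q ∨ ¬(p ⊕ p) = max(0.19, 0.00) = 0.19
q ∨ r = max(0.81, 0.97) = 0.97
¬(q ∨ r) = 1 − 0.97 = 0.03
q ⊕ ¬(q ∨ r) = min(1, 0.81 + 0.03) = min(1, 0.84) = 0.84
(¬q ∨ ¬(p ⊕ p)) ∨ (q ⊕ ¬(q ∨ r)) = max(0.19, 0.84) = 0.84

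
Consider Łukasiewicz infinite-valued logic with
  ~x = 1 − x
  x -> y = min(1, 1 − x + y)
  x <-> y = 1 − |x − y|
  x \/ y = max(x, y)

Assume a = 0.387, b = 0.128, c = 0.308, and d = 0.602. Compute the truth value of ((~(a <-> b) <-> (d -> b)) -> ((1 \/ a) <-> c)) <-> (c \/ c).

0.733

a <-> b = 1 − |0.387 − 0.128| = 1 − 0.259 = 0.741
~(a <-> b) = 1 − 0.741 = 0.259
d -> b = min(1, 1 − 0.602 + 0.128) = min(1, 0.526) = 0.526
~(a <-> b) <-> (d -> b) = 1 − |0.259 − 0.526| = 1 − 0.267 = 0.733
1 \/ a = max(1.000, 0.387) = 1.000
(1 \/ a) <-> c = 1 − |1.000 − 0.308| = 1 − 0.692 = 0.308
(~(a <-> b) <-> (d -> b)) -> ((1 \/ a) <-> c) = min(1, 1 − 0.733 + 0.308) = min(1, 0.575) = 0.575
c \/ c = max(0.308, 0.308) = 0.308
((~(a <-> b) <-> (d -> b)) -> ((1 \/ a) <-> c)) <-> (c \/ c) = 1 − |0.575 − 0.308| = 1 − 0.267 = 0.733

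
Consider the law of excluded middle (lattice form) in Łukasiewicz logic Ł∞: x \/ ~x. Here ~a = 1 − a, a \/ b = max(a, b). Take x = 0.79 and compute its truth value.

0.79

~x = 1 − 0.79 = 0.21
x \/ ~x = max(0.79, 0.21) = 0.79
(The value 0.79 < 1 shows this instance is not satisfied; not a Ł∞-tautology — its value is max(a, 1−a).)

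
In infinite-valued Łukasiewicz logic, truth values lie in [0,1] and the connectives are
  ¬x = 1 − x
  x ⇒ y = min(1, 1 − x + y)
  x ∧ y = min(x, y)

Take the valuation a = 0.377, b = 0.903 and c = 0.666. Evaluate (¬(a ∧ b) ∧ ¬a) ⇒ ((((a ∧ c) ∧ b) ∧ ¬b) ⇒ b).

a ∧ b = min(0.377, 0.903) = 0.377
¬(a ∧ b) = 1 − 0.377 = 0.623
¬a = 1 − 0.377 = 0.623
¬(a ∧ b) ∧ ¬a = min(0.623, 0.623) = 0.623
a ∧ c = min(0.377, 0.666) = 0.377
(a ∧ c) ∧ b = min(0.377, 0.903) = 0.377
¬b = 1 − 0.903 = 0.097
((a ∧ c) ∧ b) ∧ ¬b = min(0.377, 0.097) = 0.097
(((a ∧ c) ∧ b) ∧ ¬b) ⇒ b = min(1, 1 − 0.097 + 0.903) = min(1, 1.806) = 1.000
(¬(a ∧ b) ∧ ¬a) ⇒ ((((a ∧ c) ∧ b) ∧ ¬b) ⇒ b) = min(1, 1 − 0.623 + 1.000) = min(1, 1.377) = 1.000

1.000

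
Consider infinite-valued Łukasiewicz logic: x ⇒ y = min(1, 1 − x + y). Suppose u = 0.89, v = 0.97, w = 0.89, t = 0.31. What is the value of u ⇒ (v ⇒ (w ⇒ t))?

w ⇒ t = min(1, 1 − 0.89 + 0.31) = min(1, 0.42) = 0.42
v ⇒ (w ⇒ t) = min(1, 1 − 0.97 + 0.42) = min(1, 0.45) = 0.45
u ⇒ (v ⇒ (w ⇒ t)) = min(1, 1 − 0.89 + 0.45) = min(1, 0.56) = 0.56

0.56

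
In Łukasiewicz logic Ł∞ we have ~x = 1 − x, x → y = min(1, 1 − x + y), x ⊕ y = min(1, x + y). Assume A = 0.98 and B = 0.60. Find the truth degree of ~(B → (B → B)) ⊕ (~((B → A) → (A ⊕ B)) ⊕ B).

B → B = min(1, 1 − 0.60 + 0.60) = min(1, 1.00) = 1.00
B → (B → B) = min(1, 1 − 0.60 + 1.00) = min(1, 1.40) = 1.00
~(B → (B → B)) = 1 − 1.00 = 0.00
B → A = min(1, 1 − 0.60 + 0.98) = min(1, 1.38) = 1.00
A ⊕ B = min(1, 0.98 + 0.60) = min(1, 1.58) = 1.00
(B → A) → (A ⊕ B) = min(1, 1 − 1.00 + 1.00) = min(1, 1.00) = 1.00
~((B → A) → (A ⊕ B)) = 1 − 1.00 = 0.00
~((B → A) → (A ⊕ B)) ⊕ B = min(1, 0.00 + 0.60) = min(1, 0.60) = 0.60
~(B → (B → B)) ⊕ (~((B → A) → (A ⊕ B)) ⊕ B) = min(1, 0.00 + 0.60) = min(1, 0.60) = 0.60

0.60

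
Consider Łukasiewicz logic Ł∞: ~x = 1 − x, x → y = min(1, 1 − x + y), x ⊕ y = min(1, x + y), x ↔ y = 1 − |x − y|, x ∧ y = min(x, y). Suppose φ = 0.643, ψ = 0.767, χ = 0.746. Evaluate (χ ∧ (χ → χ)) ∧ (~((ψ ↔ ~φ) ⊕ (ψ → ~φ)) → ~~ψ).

χ → χ = min(1, 1 − 0.746 + 0.746) = min(1, 1.000) = 1.000
χ ∧ (χ → χ) = min(0.746, 1.000) = 0.746
~φ = 1 − 0.643 = 0.357
ψ ↔ ~φ = 1 − |0.767 − 0.357| = 1 − 0.410 = 0.590
ψ → ~φ = min(1, 1 − 0.767 + 0.357) = min(1, 0.590) = 0.590
(ψ ↔ ~φ) ⊕ (ψ → ~φ) = min(1, 0.590 + 0.590) = min(1, 1.180) = 1.000
~((ψ ↔ ~φ) ⊕ (ψ → ~φ)) = 1 − 1.000 = 0.000
~ψ = 1 − 0.767 = 0.233
~~ψ = 1 − 0.233 = 0.767
~((ψ ↔ ~φ) ⊕ (ψ → ~φ)) → ~~ψ = min(1, 1 − 0.000 + 0.767) = min(1, 1.767) = 1.000
(χ ∧ (χ → χ)) ∧ (~((ψ ↔ ~φ) ⊕ (ψ → ~φ)) → ~~ψ) = min(0.746, 1.000) = 0.746

0.746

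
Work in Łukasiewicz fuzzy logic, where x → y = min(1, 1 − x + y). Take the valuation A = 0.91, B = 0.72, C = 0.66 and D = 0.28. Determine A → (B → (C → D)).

C → D = min(1, 1 − 0.66 + 0.28) = min(1, 0.62) = 0.62
B → (C → D) = min(1, 1 − 0.72 + 0.62) = min(1, 0.90) = 0.90
A → (B → (C → D)) = min(1, 1 − 0.91 + 0.90) = min(1, 0.99) = 0.99

0.99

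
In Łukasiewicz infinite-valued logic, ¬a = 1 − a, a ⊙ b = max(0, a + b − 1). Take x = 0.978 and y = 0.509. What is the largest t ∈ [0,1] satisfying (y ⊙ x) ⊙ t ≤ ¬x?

0.535

y ⊙ x = max(0, 0.509 + 0.978 − 1) = max(0, 0.487) = 0.487
So the left factor is y ⊙ x = 0.487.
¬x = 1 − 0.978 = 0.022
So the right-hand bound is ¬x = 0.022.
The residuum of the Łukasiewicz t-norm gives the supremum: min(1, 1 − 0.487 + 0.022).
1 − 0.487 + 0.022 = 0.535, so t = min(1, 0.535) = 0.535.
Check: 0.487 ⊙ 0.535 = max(0, 0.022) = 0.022 ≤ 0.022.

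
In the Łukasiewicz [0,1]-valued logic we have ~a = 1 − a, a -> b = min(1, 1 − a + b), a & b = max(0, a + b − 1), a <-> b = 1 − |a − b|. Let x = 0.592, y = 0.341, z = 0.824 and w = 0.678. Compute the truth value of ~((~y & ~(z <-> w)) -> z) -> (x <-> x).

~y = 1 − 0.341 = 0.659
z <-> w = 1 − |0.824 − 0.678| = 1 − 0.146 = 0.854
~(z <-> w) = 1 − 0.854 = 0.146
~y & ~(z <-> w) = max(0, 0.659 + 0.146 − 1) = max(0, -0.195) = 0.000
(~y & ~(z <-> w)) -> z = min(1, 1 − 0.000 + 0.824) = min(1, 1.824) = 1.000
~((~y & ~(z <-> w)) -> z) = 1 − 1.000 = 0.000
x <-> x = 1 − |0.592 − 0.592| = 1 − 0.000 = 1.000
~((~y & ~(z <-> w)) -> z) -> (x <-> x) = min(1, 1 − 0.000 + 1.000) = min(1, 2.000) = 1.000

1.000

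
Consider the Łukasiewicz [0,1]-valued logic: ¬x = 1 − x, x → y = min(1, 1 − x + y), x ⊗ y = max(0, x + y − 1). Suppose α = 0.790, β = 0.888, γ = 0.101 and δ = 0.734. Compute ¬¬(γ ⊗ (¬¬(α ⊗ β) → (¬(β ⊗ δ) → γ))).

0.101

α ⊗ β = max(0, 0.790 + 0.888 − 1) = max(0, 0.678) = 0.678
¬(α ⊗ β) = 1 − 0.678 = 0.322
¬¬(α ⊗ β) = 1 − 0.322 = 0.678
β ⊗ δ = max(0, 0.888 + 0.734 − 1) = max(0, 0.622) = 0.622
¬(β ⊗ δ) = 1 − 0.622 = 0.378
¬(β ⊗ δ) → γ = min(1, 1 − 0.378 + 0.101) = min(1, 0.723) = 0.723
¬¬(α ⊗ β) → (¬(β ⊗ δ) → γ) = min(1, 1 − 0.678 + 0.723) = min(1, 1.045) = 1.000
γ ⊗ (¬¬(α ⊗ β) → (¬(β ⊗ δ) → γ)) = max(0, 0.101 + 1.000 − 1) = max(0, 0.101) = 0.101
¬(γ ⊗ (¬¬(α ⊗ β) → (¬(β ⊗ δ) → γ))) = 1 − 0.101 = 0.899
¬¬(γ ⊗ (¬¬(α ⊗ β) → (¬(β ⊗ δ) → γ))) = 1 − 0.899 = 0.101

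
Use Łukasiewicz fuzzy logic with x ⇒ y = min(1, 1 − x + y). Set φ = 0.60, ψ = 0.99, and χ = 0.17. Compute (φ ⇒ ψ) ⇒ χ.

φ ⇒ ψ = min(1, 1 − 0.60 + 0.99) = min(1, 1.39) = 1.00
(φ ⇒ ψ) ⇒ χ = min(1, 1 − 1.00 + 0.17) = min(1, 0.17) = 0.17

0.17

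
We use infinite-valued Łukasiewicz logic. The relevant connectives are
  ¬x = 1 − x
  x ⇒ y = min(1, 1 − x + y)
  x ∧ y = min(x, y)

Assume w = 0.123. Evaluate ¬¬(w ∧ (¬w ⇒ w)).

0.123

¬w = 1 − 0.123 = 0.877
¬w ⇒ w = min(1, 1 − 0.877 + 0.123) = min(1, 0.246) = 0.246
w ∧ (¬w ⇒ w) = min(0.123, 0.246) = 0.123
¬(w ∧ (¬w ⇒ w)) = 1 − 0.123 = 0.877
¬¬(w ∧ (¬w ⇒ w)) = 1 − 0.877 = 0.123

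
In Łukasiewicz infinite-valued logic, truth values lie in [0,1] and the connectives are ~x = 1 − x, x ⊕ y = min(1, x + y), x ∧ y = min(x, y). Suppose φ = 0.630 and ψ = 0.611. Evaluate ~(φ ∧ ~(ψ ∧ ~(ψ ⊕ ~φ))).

~φ = 1 − 0.630 = 0.370
ψ ⊕ ~φ = min(1, 0.611 + 0.370) = min(1, 0.981) = 0.981
~(ψ ⊕ ~φ) = 1 − 0.981 = 0.019
ψ ∧ ~(ψ ⊕ ~φ) = min(0.611, 0.019) = 0.019
~(ψ ∧ ~(ψ ⊕ ~φ)) = 1 − 0.019 = 0.981
φ ∧ ~(ψ ∧ ~(ψ ⊕ ~φ)) = min(0.630, 0.981) = 0.630
~(φ ∧ ~(ψ ∧ ~(ψ ⊕ ~φ))) = 1 − 0.630 = 0.370

0.370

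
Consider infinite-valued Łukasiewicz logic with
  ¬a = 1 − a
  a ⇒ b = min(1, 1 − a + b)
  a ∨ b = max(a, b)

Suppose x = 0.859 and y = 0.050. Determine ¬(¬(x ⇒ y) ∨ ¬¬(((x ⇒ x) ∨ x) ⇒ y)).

0.191

x ⇒ y = min(1, 1 − 0.859 + 0.050) = min(1, 0.191) = 0.191
¬(x ⇒ y) = 1 − 0.191 = 0.809
x ⇒ x = min(1, 1 − 0.859 + 0.859) = min(1, 1.000) = 1.000
(x ⇒ x) ∨ x = max(1.000, 0.859) = 1.000
((x ⇒ x) ∨ x) ⇒ y = min(1, 1 − 1.000 + 0.050) = min(1, 0.050) = 0.050
¬(((x ⇒ x) ∨ x) ⇒ y) = 1 − 0.050 = 0.950
¬¬(((x ⇒ x) ∨ x) ⇒ y) = 1 − 0.950 = 0.050
¬(x ⇒ y) ∨ ¬¬(((x ⇒ x) ∨ x) ⇒ y) = max(0.809, 0.050) = 0.809
¬(¬(x ⇒ y) ∨ ¬¬(((x ⇒ x) ∨ x) ⇒ y)) = 1 − 0.809 = 0.191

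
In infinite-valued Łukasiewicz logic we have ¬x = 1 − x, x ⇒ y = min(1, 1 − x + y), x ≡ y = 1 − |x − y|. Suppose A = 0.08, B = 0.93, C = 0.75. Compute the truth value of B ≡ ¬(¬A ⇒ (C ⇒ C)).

¬A = 1 − 0.08 = 0.92
C ⇒ C = min(1, 1 − 0.75 + 0.75) = min(1, 1.00) = 1.00
¬A ⇒ (C ⇒ C) = min(1, 1 − 0.92 + 1.00) = min(1, 1.08) = 1.00
¬(¬A ⇒ (C ⇒ C)) = 1 − 1.00 = 0.00
B ≡ ¬(¬A ⇒ (C ⇒ C)) = 1 − |0.93 − 0.00| = 1 − 0.93 = 0.07

0.07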